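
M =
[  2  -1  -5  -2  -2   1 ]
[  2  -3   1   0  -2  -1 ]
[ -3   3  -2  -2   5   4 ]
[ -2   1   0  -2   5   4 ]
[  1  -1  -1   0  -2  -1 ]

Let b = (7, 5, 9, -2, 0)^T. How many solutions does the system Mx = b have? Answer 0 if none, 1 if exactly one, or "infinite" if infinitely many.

Row reduce the augmented matrix [M | b].
R2 ← R2 − R1: [0, -2, 6, 2, 0, -2, -2]
R3 ← R3 + (3/2)·R1: [0, 3/2, -19/2, -5, 2, 11/2, 39/2]
R4 ← R4 + R1: [0, 0, -5, -4, 3, 5, 5]
R5 ← R5 − (1/2)·R1: [0, -1/2, 3/2, 1, -1, -3/2, -7/2]
R3 ← R3 + (3/4)·R2: [0, 0, -5, -7/2, 2, 4, 18]
R5 ← R5 − (1/4)·R2: [0, 0, 0, 1/2, -1, -1, -3]
R4 ← R4 − R3: [0, 0, 0, -1/2, 1, 1, -13]
R5 ← R5 + R4: [0, 0, 0, 0, 0, 0, -16]
The echelon form has 5 nonzero rows; the last pivot sits in the augmented column, so rank(M) = 4 but rank([M|b]) = 5.
Since the ranks differ, the system is inconsistent.
It has no solutions.

0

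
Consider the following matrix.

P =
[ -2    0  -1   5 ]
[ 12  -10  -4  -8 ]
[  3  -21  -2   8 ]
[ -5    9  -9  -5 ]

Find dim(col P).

4

Row reduce to echelon form.
R2 ← R2 + (6)·R1: [0, -10, -10, 22]
R3 ← R3 + (3/2)·R1: [0, -21, -7/2, 31/2]
R4 ← R4 − (5/2)·R1: [0, 9, -13/2, -35/2]
R3 ← R3 − (21/10)·R2: [0, 0, 35/2, -307/10]
R4 ← R4 + (9/10)·R2: [0, 0, -31/2, 23/10]
R4 ← R4 + (31/35)·R3: [0, 0, 0, -4356/175]
Echelon form has 4 nonzero rows, so rank(P) = 4.
The column space has dimension equal to the rank: 4.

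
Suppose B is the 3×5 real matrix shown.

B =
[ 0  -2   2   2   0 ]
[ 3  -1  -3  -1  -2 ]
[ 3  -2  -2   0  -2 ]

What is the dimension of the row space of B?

Row reduce to echelon form.
Swap R1 ↔ R2
R3 ← R3 − R1: [0, -1, 1, 1, 0]
R3 ← R3 − (1/2)·R2: [0, 0, 0, 0, 0]
Echelon form has 2 nonzero rows, so rank(B) = 2.
The row space has dimension equal to the rank: 2.

2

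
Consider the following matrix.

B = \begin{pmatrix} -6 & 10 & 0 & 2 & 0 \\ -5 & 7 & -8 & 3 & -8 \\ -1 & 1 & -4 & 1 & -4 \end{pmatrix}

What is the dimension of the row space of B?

Row reduce to echelon form.
R2 ← R2 − (5/6)·R1: [0, -4/3, -8, 4/3, -8]
R3 ← R3 − (1/6)·R1: [0, -2/3, -4, 2/3, -4]
R3 ← R3 − (1/2)·R2: [0, 0, 0, 0, 0]
Echelon form has 2 nonzero rows, so rank(B) = 2.
The row space has dimension equal to the rank: 2.

2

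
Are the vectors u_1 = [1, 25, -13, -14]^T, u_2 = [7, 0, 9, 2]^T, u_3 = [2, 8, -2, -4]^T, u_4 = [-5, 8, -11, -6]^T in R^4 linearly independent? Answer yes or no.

Form the matrix with these vectors as rows and row reduce.
R2 ← R2 − (7)·R1: [0, -175, 100, 100]
R3 ← R3 − (2)·R1: [0, -42, 24, 24]
R4 ← R4 + (5)·R1: [0, 133, -76, -76]
R3 ← R3 − (6/25)·R2: [0, 0, 0, 0]
R4 ← R4 + (19/25)·R2: [0, 0, 0, 0]
2 nonzero rows, so the 4 vectors span a space of dimension 2.
Since 2 < 4, the vectors are linearly dependent.

no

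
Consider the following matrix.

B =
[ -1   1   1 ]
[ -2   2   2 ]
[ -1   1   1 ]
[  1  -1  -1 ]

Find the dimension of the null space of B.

Row reduce to echelon form.
R2 ← R2 − (2)·R1: [0, 0, 0]
R3 ← R3 − R1: [0, 0, 0]
R4 ← R4 + R1: [0, 0, 0]
1 nonzero row, so rank(B) = 1.
B has 3 columns; by rank–nullity, nullity = 3 − 1 = 2.

2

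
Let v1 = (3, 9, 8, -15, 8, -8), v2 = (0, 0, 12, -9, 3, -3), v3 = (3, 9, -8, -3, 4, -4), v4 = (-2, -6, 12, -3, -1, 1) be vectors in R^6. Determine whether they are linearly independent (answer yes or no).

Form the matrix with these vectors as rows and row reduce.
R3 ← R3 − R1: [0, 0, -16, 12, -4, 4]
R4 ← R4 + (2/3)·R1: [0, 0, 52/3, -13, 13/3, -13/3]
R3 ← R3 + (4/3)·R2: [0, 0, 0, 0, 0, 0]
R4 ← R4 − (13/9)·R2: [0, 0, 0, 0, 0, 0]
2 nonzero rows, so the 4 vectors span a space of dimension 2.
Since 2 < 4, the vectors are linearly dependent.

no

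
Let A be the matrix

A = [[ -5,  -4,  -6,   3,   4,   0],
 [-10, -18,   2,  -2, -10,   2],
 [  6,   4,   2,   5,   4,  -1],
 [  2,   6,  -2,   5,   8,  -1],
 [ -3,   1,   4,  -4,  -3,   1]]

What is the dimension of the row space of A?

Row reduce to echelon form.
R2 ← R2 − (2)·R1: [0, -10, 14, -8, -18, 2]
R3 ← R3 + (6/5)·R1: [0, -4/5, -26/5, 43/5, 44/5, -1]
R4 ← R4 + (2/5)·R1: [0, 22/5, -22/5, 31/5, 48/5, -1]
R5 ← R5 − (3/5)·R1: [0, 17/5, 38/5, -29/5, -27/5, 1]
R3 ← R3 − (2/25)·R2: [0, 0, -158/25, 231/25, 256/25, -29/25]
R4 ← R4 + (11/25)·R2: [0, 0, 44/25, 67/25, 42/25, -3/25]
R5 ← R5 + (17/50)·R2: [0, 0, 309/25, -213/25, -288/25, 42/25]
R4 ← R4 + (22/79)·R3: [0, 0, 0, 415/79, 358/79, -35/79]
R5 ← R5 + (309/158)·R3: [0, 0, 0, 1509/158, 672/79, -93/158]
R5 ← R5 − (1509/830)·R4: [0, 0, 0, 0, 111/415, 18/83]
Echelon form has 5 nonzero rows, so rank(A) = 5.
The row space has dimension equal to the rank: 5.

5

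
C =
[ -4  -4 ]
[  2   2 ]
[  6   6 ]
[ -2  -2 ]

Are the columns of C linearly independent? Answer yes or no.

no

Row reduce C to echelon form.
R2 ← R2 + (1/2)·R1: [0, 0]
R3 ← R3 + (3/2)·R1: [0, 0]
R4 ← R4 − (1/2)·R1: [0, 0]
1 pivot among 2 columns.
Only 1 < 2 pivot columns, so the columns are linearly dependent.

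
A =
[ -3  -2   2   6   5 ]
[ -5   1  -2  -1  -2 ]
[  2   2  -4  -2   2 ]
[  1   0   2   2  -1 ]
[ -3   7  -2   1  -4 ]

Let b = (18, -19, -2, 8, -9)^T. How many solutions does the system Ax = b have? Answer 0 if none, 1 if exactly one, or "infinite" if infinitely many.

1

Row reduce the augmented matrix [A | b].
R2 ← R2 − (5/3)·R1: [0, 13/3, -16/3, -11, -31/3, -49]
R3 ← R3 + (2/3)·R1: [0, 2/3, -8/3, 2, 16/3, 10]
R4 ← R4 + (1/3)·R1: [0, -2/3, 8/3, 4, 2/3, 14]
R5 ← R5 − R1: [0, 9, -4, -5, -9, -27]
R3 ← R3 − (2/13)·R2: [0, 0, -24/13, 48/13, 90/13, 228/13]
R4 ← R4 + (2/13)·R2: [0, 0, 24/13, 30/13, -12/13, 84/13]
R5 ← R5 − (27/13)·R2: [0, 0, 92/13, 232/13, 162/13, 972/13]
R4 ← R4 + R3: [0, 0, 0, 6, 6, 24]
R5 ← R5 + (23/6)·R3: [0, 0, 0, 32, 39, 142]
R5 ← R5 − (16/3)·R4: [0, 0, 0, 0, 7, 14]
The echelon form has 5 nonzero rows, and every pivot lies in the first 5 columns, so rank(A) = rank([A|b]) = 5.
The system is consistent.
rank = 5 = number of unknowns, so the solution is unique.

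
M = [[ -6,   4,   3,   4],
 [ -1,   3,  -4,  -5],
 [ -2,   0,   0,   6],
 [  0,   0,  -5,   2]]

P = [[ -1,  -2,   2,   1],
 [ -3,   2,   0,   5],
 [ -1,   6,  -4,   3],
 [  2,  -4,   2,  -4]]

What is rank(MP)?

First compute MP:
[[ -1,  22, -16,   7],
 [-14,   4,   4,  22],
 [ 14, -20,   8, -26],
 [  9, -38,  24, -23]]
Now row reduce the product.
R2 ← R2 − (14)·R1: [0, -304, 228, -76]
R3 ← R3 + (14)·R1: [0, 288, -216, 72]
R4 ← R4 + (9)·R1: [0, 160, -120, 40]
R3 ← R3 + (18/19)·R2: [0, 0, 0, 0]
R4 ← R4 + (10/19)·R2: [0, 0, 0, 0]
2 nonzero rows, so rank(MP) = 2.

2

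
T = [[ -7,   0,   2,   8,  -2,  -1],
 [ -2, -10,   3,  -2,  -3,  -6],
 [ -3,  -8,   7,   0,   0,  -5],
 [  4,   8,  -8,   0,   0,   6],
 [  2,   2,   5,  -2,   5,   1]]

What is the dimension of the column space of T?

Row reduce to echelon form.
R2 ← R2 − (2/7)·R1: [0, -10, 17/7, -30/7, -17/7, -40/7]
R3 ← R3 − (3/7)·R1: [0, -8, 43/7, -24/7, 6/7, -32/7]
R4 ← R4 + (4/7)·R1: [0, 8, -48/7, 32/7, -8/7, 38/7]
R5 ← R5 + (2/7)·R1: [0, 2, 39/7, 2/7, 31/7, 5/7]
R3 ← R3 − (4/5)·R2: [0, 0, 21/5, 0, 14/5, 0]
R4 ← R4 + (4/5)·R2: [0, 0, -172/35, 8/7, -108/35, 6/7]
R5 ← R5 + (1/5)·R2: [0, 0, 212/35, -4/7, 138/35, -3/7]
R4 ← R4 + (172/147)·R3: [0, 0, 0, 8/7, 4/21, 6/7]
R5 ← R5 − (212/147)·R3: [0, 0, 0, -4/7, -2/21, -3/7]
R5 ← R5 + (1/2)·R4: [0, 0, 0, 0, 0, 0]
Echelon form has 4 nonzero rows, so rank(T) = 4.
The column space has dimension equal to the rank: 4.

4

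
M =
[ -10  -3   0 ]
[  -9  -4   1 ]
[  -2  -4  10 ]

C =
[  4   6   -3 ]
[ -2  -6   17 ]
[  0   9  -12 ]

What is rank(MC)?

First compute MC:
[[-34, -42, -21],
 [-28, -21, -53],
 [  0, 102, -182]]
Now row reduce the product.
R2 ← R2 − (14/17)·R1: [0, 231/17, -607/17]
R3 ← R3 − (578/77)·R2: [0, 0, 6624/77]
3 nonzero rows, so rank(MC) = 3.

3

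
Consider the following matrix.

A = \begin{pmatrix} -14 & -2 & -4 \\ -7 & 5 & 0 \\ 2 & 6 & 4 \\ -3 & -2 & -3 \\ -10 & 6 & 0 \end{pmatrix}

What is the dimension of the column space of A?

Row reduce to echelon form.
R2 ← R2 − (1/2)·R1: [0, 6, 2]
R3 ← R3 + (1/7)·R1: [0, 40/7, 24/7]
R4 ← R4 − (3/14)·R1: [0, -11/7, -15/7]
R5 ← R5 − (5/7)·R1: [0, 52/7, 20/7]
R3 ← R3 − (20/21)·R2: [0, 0, 32/21]
R4 ← R4 + (11/42)·R2: [0, 0, -34/21]
R5 ← R5 − (26/21)·R2: [0, 0, 8/21]
R4 ← R4 + (17/16)·R3: [0, 0, 0]
R5 ← R5 − (1/4)·R3: [0, 0, 0]
Echelon form has 3 nonzero rows, so rank(A) = 3.
The column space has dimension equal to the rank: 3.

3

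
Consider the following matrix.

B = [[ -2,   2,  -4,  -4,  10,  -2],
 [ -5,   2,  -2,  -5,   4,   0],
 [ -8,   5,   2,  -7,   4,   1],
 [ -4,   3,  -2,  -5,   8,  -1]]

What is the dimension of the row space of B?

Row reduce to echelon form.
R2 ← R2 − (5/2)·R1: [0, -3, 8, 5, -21, 5]
R3 ← R3 − (4)·R1: [0, -3, 18, 9, -36, 9]
R4 ← R4 − (2)·R1: [0, -1, 6, 3, -12, 3]
R3 ← R3 − R2: [0, 0, 10, 4, -15, 4]
R4 ← R4 − (1/3)·R2: [0, 0, 10/3, 4/3, -5, 4/3]
R4 ← R4 − (1/3)·R3: [0, 0, 0, 0, 0, 0]
Echelon form has 3 nonzero rows, so rank(B) = 3.
The row space has dimension equal to the rank: 3.

3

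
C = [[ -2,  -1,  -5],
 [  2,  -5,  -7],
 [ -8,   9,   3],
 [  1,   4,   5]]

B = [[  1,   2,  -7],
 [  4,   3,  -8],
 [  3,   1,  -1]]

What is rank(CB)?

2

First compute CB:
[[-21, -12,  27],
 [-39, -18,  33],
 [ 37,  14, -19],
 [ 32,  19, -44]]
Now row reduce the product.
R2 ← R2 − (13/7)·R1: [0, 30/7, -120/7]
R3 ← R3 + (37/21)·R1: [0, -50/7, 200/7]
R4 ← R4 + (32/21)·R1: [0, 5/7, -20/7]
R3 ← R3 + (5/3)·R2: [0, 0, 0]
R4 ← R4 − (1/6)·R2: [0, 0, 0]
2 nonzero rows, so rank(CB) = 2.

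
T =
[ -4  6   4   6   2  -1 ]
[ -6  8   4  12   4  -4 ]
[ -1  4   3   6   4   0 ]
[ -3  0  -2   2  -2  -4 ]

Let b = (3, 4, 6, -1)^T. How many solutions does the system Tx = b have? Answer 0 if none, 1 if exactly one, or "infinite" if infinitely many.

Row reduce the augmented matrix [T | b].
R2 ← R2 − (3/2)·R1: [0, -1, -2, 3, 1, -5/2, -1/2]
R3 ← R3 − (1/4)·R1: [0, 5/2, 2, 9/2, 7/2, 1/4, 21/4]
R4 ← R4 − (3/4)·R1: [0, -9/2, -5, -5/2, -7/2, -13/4, -13/4]
R3 ← R3 + (5/2)·R2: [0, 0, -3, 12, 6, -6, 4]
R4 ← R4 − (9/2)·R2: [0, 0, 4, -16, -8, 8, -1]
R4 ← R4 + (4/3)·R3: [0, 0, 0, 0, 0, 0, 13/3]
The echelon form has 4 nonzero rows; the last pivot sits in the augmented column, so rank(T) = 3 but rank([T|b]) = 4.
Since the ranks differ, the system is inconsistent.
It has no solutions.

0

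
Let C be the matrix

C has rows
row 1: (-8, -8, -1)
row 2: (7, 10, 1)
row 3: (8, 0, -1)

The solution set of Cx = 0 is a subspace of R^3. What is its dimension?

0

Row reduce to echelon form.
R2 ← R2 + (7/8)·R1: [0, 3, 1/8]
R3 ← R3 + R1: [0, -8, -2]
R3 ← R3 + (8/3)·R2: [0, 0, -5/3]
3 nonzero rows, so rank(C) = 3.
C has 3 columns; by rank–nullity, nullity = 3 − 3 = 0.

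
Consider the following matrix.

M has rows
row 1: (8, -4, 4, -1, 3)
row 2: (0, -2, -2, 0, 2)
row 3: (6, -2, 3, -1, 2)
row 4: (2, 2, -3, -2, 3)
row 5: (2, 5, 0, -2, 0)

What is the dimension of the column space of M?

Row reduce to echelon form.
R3 ← R3 − (3/4)·R1: [0, 1, 0, -1/4, -1/4]
R4 ← R4 − (1/4)·R1: [0, 3, -4, -7/4, 9/4]
R5 ← R5 − (1/4)·R1: [0, 6, -1, -7/4, -3/4]
R3 ← R3 + (1/2)·R2: [0, 0, -1, -1/4, 3/4]
R4 ← R4 + (3/2)·R2: [0, 0, -7, -7/4, 21/4]
R5 ← R5 + (3)·R2: [0, 0, -7, -7/4, 21/4]
R4 ← R4 − (7)·R3: [0, 0, 0, 0, 0]
R5 ← R5 − (7)·R3: [0, 0, 0, 0, 0]
Echelon form has 3 nonzero rows, so rank(M) = 3.
The column space has dimension equal to the rank: 3.

3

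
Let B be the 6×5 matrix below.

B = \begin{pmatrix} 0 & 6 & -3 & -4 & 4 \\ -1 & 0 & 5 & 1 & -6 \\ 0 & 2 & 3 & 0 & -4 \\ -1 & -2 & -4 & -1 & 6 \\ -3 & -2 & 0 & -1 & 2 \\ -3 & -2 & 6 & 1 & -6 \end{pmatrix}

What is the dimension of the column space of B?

3

Row reduce to echelon form.
Swap R1 ↔ R2
R4 ← R4 − R1: [0, -2, -9, -2, 12]
R5 ← R5 − (3)·R1: [0, -2, -15, -4, 20]
R6 ← R6 − (3)·R1: [0, -2, -9, -2, 12]
R3 ← R3 − (1/3)·R2: [0, 0, 4, 4/3, -16/3]
R4 ← R4 + (1/3)·R2: [0, 0, -10, -10/3, 40/3]
R5 ← R5 + (1/3)·R2: [0, 0, -16, -16/3, 64/3]
R6 ← R6 + (1/3)·R2: [0, 0, -10, -10/3, 40/3]
R4 ← R4 + (5/2)·R3: [0, 0, 0, 0, 0]
R5 ← R5 + (4)·R3: [0, 0, 0, 0, 0]
R6 ← R6 + (5/2)·R3: [0, 0, 0, 0, 0]
Echelon form has 3 nonzero rows, so rank(B) = 3.
The column space has dimension equal to the rank: 3.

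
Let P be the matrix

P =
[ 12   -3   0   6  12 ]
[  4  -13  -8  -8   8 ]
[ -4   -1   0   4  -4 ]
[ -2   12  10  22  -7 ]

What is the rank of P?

3

Row reduce to echelon form.
R2 ← R2 − (1/3)·R1: [0, -12, -8, -10, 4]
R3 ← R3 + (1/3)·R1: [0, -2, 0, 6, 0]
R4 ← R4 + (1/6)·R1: [0, 23/2, 10, 23, -5]
R3 ← R3 − (1/6)·R2: [0, 0, 4/3, 23/3, -2/3]
R4 ← R4 + (23/24)·R2: [0, 0, 7/3, 161/12, -7/6]
R4 ← R4 − (7/4)·R3: [0, 0, 0, 0, 0]
Echelon form has 3 nonzero rows, so rank(P) = 3.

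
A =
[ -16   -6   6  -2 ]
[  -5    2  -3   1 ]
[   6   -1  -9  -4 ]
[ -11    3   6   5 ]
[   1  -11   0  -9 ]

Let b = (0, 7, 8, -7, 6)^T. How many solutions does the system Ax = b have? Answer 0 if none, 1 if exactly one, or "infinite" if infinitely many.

Row reduce the augmented matrix [A | b].
R2 ← R2 − (5/16)·R1: [0, 31/8, -39/8, 13/8, 7]
R3 ← R3 + (3/8)·R1: [0, -13/4, -27/4, -19/4, 8]
R4 ← R4 − (11/16)·R1: [0, 57/8, 15/8, 51/8, -7]
R5 ← R5 + (1/16)·R1: [0, -91/8, 3/8, -73/8, 6]
R3 ← R3 + (26/31)·R2: [0, 0, -336/31, -105/31, 430/31]
R4 ← R4 − (57/31)·R2: [0, 0, 336/31, 105/31, -616/31]
R5 ← R5 + (91/31)·R2: [0, 0, -432/31, -135/31, 823/31]
R4 ← R4 + R3: [0, 0, 0, 0, -6]
R5 ← R5 − (9/7)·R3: [0, 0, 0, 0, 61/7]
R5 ← R5 + (61/42)·R4: [0, 0, 0, 0, 0]
The echelon form has 4 nonzero rows; the last pivot sits in the augmented column, so rank(A) = 3 but rank([A|b]) = 4.
Since the ranks differ, the system is inconsistent.
It has no solutions.

0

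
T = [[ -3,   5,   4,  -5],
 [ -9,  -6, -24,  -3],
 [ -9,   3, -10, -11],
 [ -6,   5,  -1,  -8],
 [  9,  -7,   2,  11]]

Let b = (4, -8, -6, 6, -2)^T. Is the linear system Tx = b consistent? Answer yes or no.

Row reduce the augmented matrix [T | b].
R2 ← R2 − (3)·R1: [0, -21, -36, 12, -20]
R3 ← R3 − (3)·R1: [0, -12, -22, 4, -18]
R4 ← R4 − (2)·R1: [0, -5, -9, 2, -2]
R5 ← R5 + (3)·R1: [0, 8, 14, -4, 10]
R3 ← R3 − (4/7)·R2: [0, 0, -10/7, -20/7, -46/7]
R4 ← R4 − (5/21)·R2: [0, 0, -3/7, -6/7, 58/21]
R5 ← R5 + (8/21)·R2: [0, 0, 2/7, 4/7, 50/21]
R4 ← R4 − (3/10)·R3: [0, 0, 0, 0, 71/15]
R5 ← R5 + (1/5)·R3: [0, 0, 0, 0, 16/15]
R5 ← R5 − (16/71)·R4: [0, 0, 0, 0, 0]
The echelon form has 4 nonzero rows; the last pivot sits in the augmented column, so rank(T) = 3 but rank([T|b]) = 4.
Since the ranks differ, the system is inconsistent.

no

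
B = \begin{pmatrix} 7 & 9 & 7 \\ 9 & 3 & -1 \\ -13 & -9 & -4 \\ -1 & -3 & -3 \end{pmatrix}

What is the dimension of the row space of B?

2

Row reduce to echelon form.
R2 ← R2 − (9/7)·R1: [0, -60/7, -10]
R3 ← R3 + (13/7)·R1: [0, 54/7, 9]
R4 ← R4 + (1/7)·R1: [0, -12/7, -2]
R3 ← R3 + (9/10)·R2: [0, 0, 0]
R4 ← R4 − (1/5)·R2: [0, 0, 0]
Echelon form has 2 nonzero rows, so rank(B) = 2.
The row space has dimension equal to the rank: 2.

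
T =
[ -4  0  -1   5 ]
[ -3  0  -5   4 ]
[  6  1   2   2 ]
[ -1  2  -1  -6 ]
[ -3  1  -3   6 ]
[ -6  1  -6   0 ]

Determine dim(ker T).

Row reduce to echelon form.
R2 ← R2 − (3/4)·R1: [0, 0, -17/4, 1/4]
R3 ← R3 + (3/2)·R1: [0, 1, 1/2, 19/2]
R4 ← R4 − (1/4)·R1: [0, 2, -3/4, -29/4]
R5 ← R5 − (3/4)·R1: [0, 1, -9/4, 9/4]
R6 ← R6 − (3/2)·R1: [0, 1, -9/2, -15/2]
Swap R2 ↔ R3
R4 ← R4 − (2)·R2: [0, 0, -7/4, -105/4]
R5 ← R5 − R2: [0, 0, -11/4, -29/4]
R6 ← R6 − R2: [0, 0, -5, -17]
R4 ← R4 − (7/17)·R3: [0, 0, 0, -448/17]
R5 ← R5 − (11/17)·R3: [0, 0, 0, -126/17]
R6 ← R6 − (20/17)·R3: [0, 0, 0, -294/17]
R5 ← R5 − (9/32)·R4: [0, 0, 0, 0]
R6 ← R6 − (21/32)·R4: [0, 0, 0, 0]
4 nonzero rows, so rank(T) = 4.
T has 4 columns; by rank–nullity, nullity = 4 − 4 = 0.

0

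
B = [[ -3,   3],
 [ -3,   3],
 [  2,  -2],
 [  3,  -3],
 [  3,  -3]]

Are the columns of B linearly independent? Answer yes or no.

no

Row reduce B to echelon form.
R2 ← R2 − R1: [0, 0]
R3 ← R3 + (2/3)·R1: [0, 0]
R4 ← R4 + R1: [0, 0]
R5 ← R5 + R1: [0, 0]
1 pivot among 2 columns.
Only 1 < 2 pivot columns, so the columns are linearly dependent.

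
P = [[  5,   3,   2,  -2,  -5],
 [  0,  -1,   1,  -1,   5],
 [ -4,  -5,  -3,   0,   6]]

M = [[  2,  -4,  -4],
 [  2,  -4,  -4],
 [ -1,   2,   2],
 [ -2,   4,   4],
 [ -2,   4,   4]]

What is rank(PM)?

1

First compute PM:
[[ 28, -56, -56],
 [-11,  22,  22],
 [-27,  54,  54]]
Now row reduce the product.
R2 ← R2 + (11/28)·R1: [0, 0, 0]
R3 ← R3 + (27/28)·R1: [0, 0, 0]
1 nonzero row, so rank(PM) = 1.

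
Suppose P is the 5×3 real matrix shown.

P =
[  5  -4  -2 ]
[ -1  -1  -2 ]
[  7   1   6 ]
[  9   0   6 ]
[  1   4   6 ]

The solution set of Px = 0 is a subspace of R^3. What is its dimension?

Row reduce to echelon form.
R2 ← R2 + (1/5)·R1: [0, -9/5, -12/5]
R3 ← R3 − (7/5)·R1: [0, 33/5, 44/5]
R4 ← R4 − (9/5)·R1: [0, 36/5, 48/5]
R5 ← R5 − (1/5)·R1: [0, 24/5, 32/5]
R3 ← R3 + (11/3)·R2: [0, 0, 0]
R4 ← R4 + (4)·R2: [0, 0, 0]
R5 ← R5 + (8/3)·R2: [0, 0, 0]
2 nonzero rows, so rank(P) = 2.
P has 3 columns; by rank–nullity, nullity = 3 − 2 = 1.

1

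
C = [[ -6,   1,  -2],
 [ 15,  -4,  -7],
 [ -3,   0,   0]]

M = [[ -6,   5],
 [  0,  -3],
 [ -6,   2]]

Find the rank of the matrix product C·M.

2

First compute CM:
[[ 48, -37],
 [-48,  73],
 [ 18, -15]]
Now row reduce the product.
R2 ← R2 + R1: [0, 36]
R3 ← R3 − (3/8)·R1: [0, -9/8]
R3 ← R3 + (1/32)·R2: [0, 0]
2 nonzero rows, so rank(CM) = 2.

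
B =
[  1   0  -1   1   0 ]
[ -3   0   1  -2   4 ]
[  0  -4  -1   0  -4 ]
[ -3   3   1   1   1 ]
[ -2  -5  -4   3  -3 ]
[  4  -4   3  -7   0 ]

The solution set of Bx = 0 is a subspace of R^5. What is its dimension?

Row reduce to echelon form.
R2 ← R2 + (3)·R1: [0, 0, -2, 1, 4]
R4 ← R4 + (3)·R1: [0, 3, -2, 4, 1]
R5 ← R5 + (2)·R1: [0, -5, -6, 5, -3]
R6 ← R6 − (4)·R1: [0, -4, 7, -11, 0]
Swap R2 ↔ R3
R4 ← R4 + (3/4)·R2: [0, 0, -11/4, 4, -2]
R5 ← R5 − (5/4)·R2: [0, 0, -19/4, 5, 2]
R6 ← R6 − R2: [0, 0, 8, -11, 4]
R4 ← R4 − (11/8)·R3: [0, 0, 0, 21/8, -15/2]
R5 ← R5 − (19/8)·R3: [0, 0, 0, 21/8, -15/2]
R6 ← R6 + (4)·R3: [0, 0, 0, -7, 20]
R5 ← R5 − R4: [0, 0, 0, 0, 0]
R6 ← R6 + (8/3)·R4: [0, 0, 0, 0, 0]
4 nonzero rows, so rank(B) = 4.
B has 5 columns; by rank–nullity, nullity = 5 − 4 = 1.

1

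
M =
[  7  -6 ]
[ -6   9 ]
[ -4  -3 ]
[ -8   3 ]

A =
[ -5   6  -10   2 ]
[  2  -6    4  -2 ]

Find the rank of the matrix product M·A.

First compute MA:
[[-47,  78, -94,  26],
 [ 48, -90,  96, -30],
 [ 14,  -6,  28,  -2],
 [ 46, -66,  92, -22]]
Now row reduce the product.
R2 ← R2 + (48/47)·R1: [0, -486/47, 0, -162/47]
R3 ← R3 + (14/47)·R1: [0, 810/47, 0, 270/47]
R4 ← R4 + (46/47)·R1: [0, 486/47, 0, 162/47]
R3 ← R3 + (5/3)·R2: [0, 0, 0, 0]
R4 ← R4 + R2: [0, 0, 0, 0]
2 nonzero rows, so rank(MA) = 2.

2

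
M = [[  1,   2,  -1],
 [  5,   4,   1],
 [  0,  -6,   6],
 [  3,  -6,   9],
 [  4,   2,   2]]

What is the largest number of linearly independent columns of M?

Row reduce to echelon form.
R2 ← R2 − (5)·R1: [0, -6, 6]
R4 ← R4 − (3)·R1: [0, -12, 12]
R5 ← R5 − (4)·R1: [0, -6, 6]
R3 ← R3 − R2: [0, 0, 0]
R4 ← R4 − (2)·R2: [0, 0, 0]
R5 ← R5 − R2: [0, 0, 0]
Echelon form has 2 nonzero rows, so rank(M) = 2.
The rank gives the maximum number of linearly independent columns: 2.

2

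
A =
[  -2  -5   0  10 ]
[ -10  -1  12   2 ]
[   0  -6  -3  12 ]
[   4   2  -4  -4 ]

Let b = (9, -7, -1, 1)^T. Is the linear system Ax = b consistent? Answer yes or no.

no

Row reduce the augmented matrix [A | b].
R2 ← R2 − (5)·R1: [0, 24, 12, -48, -52]
R4 ← R4 + (2)·R1: [0, -8, -4, 16, 19]
R3 ← R3 + (1/4)·R2: [0, 0, 0, 0, -14]
R4 ← R4 + (1/3)·R2: [0, 0, 0, 0, 5/3]
R4 ← R4 + (5/42)·R3: [0, 0, 0, 0, 0]
The echelon form has 3 nonzero rows; the last pivot sits in the augmented column, so rank(A) = 2 but rank([A|b]) = 3.
Since the ranks differ, the system is inconsistent.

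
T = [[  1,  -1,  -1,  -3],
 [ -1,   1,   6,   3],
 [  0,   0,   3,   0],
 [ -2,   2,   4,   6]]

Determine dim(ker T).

2

Row reduce to echelon form.
R2 ← R2 + R1: [0, 0, 5, 0]
R4 ← R4 + (2)·R1: [0, 0, 2, 0]
R3 ← R3 − (3/5)·R2: [0, 0, 0, 0]
R4 ← R4 − (2/5)·R2: [0, 0, 0, 0]
2 nonzero rows, so rank(T) = 2.
T has 4 columns; by rank–nullity, nullity = 4 − 2 = 2.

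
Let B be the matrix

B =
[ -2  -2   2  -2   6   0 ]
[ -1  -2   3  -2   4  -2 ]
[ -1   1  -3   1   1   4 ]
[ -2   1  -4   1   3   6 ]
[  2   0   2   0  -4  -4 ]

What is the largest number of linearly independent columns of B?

2

Row reduce to echelon form.
R2 ← R2 − (1/2)·R1: [0, -1, 2, -1, 1, -2]
R3 ← R3 − (1/2)·R1: [0, 2, -4, 2, -2, 4]
R4 ← R4 − R1: [0, 3, -6, 3, -3, 6]
R5 ← R5 + R1: [0, -2, 4, -2, 2, -4]
R3 ← R3 + (2)·R2: [0, 0, 0, 0, 0, 0]
R4 ← R4 + (3)·R2: [0, 0, 0, 0, 0, 0]
R5 ← R5 − (2)·R2: [0, 0, 0, 0, 0, 0]
Echelon form has 2 nonzero rows, so rank(B) = 2.
The rank gives the maximum number of linearly independent columns: 2.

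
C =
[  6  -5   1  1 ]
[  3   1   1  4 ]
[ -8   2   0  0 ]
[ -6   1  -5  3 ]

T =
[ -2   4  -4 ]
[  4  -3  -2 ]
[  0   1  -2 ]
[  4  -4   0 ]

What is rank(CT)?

First compute CT:
[[-28,  36, -16],
 [ 14,  -6, -16],
 [ 24, -38,  28],
 [ 28, -44,  32]]
Now row reduce the product.
R2 ← R2 + (1/2)·R1: [0, 12, -24]
R3 ← R3 + (6/7)·R1: [0, -50/7, 100/7]
R4 ← R4 + R1: [0, -8, 16]
R3 ← R3 + (25/42)·R2: [0, 0, 0]
R4 ← R4 + (2/3)·R2: [0, 0, 0]
2 nonzero rows, so rank(CT) = 2.

2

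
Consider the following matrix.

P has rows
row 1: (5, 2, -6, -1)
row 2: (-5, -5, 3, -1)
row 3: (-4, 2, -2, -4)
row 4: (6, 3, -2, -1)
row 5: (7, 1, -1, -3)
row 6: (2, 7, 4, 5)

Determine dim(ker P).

0

Row reduce to echelon form.
R2 ← R2 + R1: [0, -3, -3, -2]
R3 ← R3 + (4/5)·R1: [0, 18/5, -34/5, -24/5]
R4 ← R4 − (6/5)·R1: [0, 3/5, 26/5, 1/5]
R5 ← R5 − (7/5)·R1: [0, -9/5, 37/5, -8/5]
R6 ← R6 − (2/5)·R1: [0, 31/5, 32/5, 27/5]
R3 ← R3 + (6/5)·R2: [0, 0, -52/5, -36/5]
R4 ← R4 + (1/5)·R2: [0, 0, 23/5, -1/5]
R5 ← R5 − (3/5)·R2: [0, 0, 46/5, -2/5]
R6 ← R6 + (31/15)·R2: [0, 0, 1/5, 19/15]
R4 ← R4 + (23/52)·R3: [0, 0, 0, -44/13]
R5 ← R5 + (23/26)·R3: [0, 0, 0, -88/13]
R6 ← R6 + (1/52)·R3: [0, 0, 0, 44/39]
R5 ← R5 − (2)·R4: [0, 0, 0, 0]
R6 ← R6 + (1/3)·R4: [0, 0, 0, 0]
4 nonzero rows, so rank(P) = 4.
P has 4 columns; by rank–nullity, nullity = 4 − 4 = 0.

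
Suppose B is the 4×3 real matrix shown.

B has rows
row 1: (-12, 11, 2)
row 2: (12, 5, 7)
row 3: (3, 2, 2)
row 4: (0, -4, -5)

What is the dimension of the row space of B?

Row reduce to echelon form.
R2 ← R2 + R1: [0, 16, 9]
R3 ← R3 + (1/4)·R1: [0, 19/4, 5/2]
R3 ← R3 − (19/64)·R2: [0, 0, -11/64]
R4 ← R4 + (1/4)·R2: [0, 0, -11/4]
R4 ← R4 − (16)·R3: [0, 0, 0]
Echelon form has 3 nonzero rows, so rank(B) = 3.
The row space has dimension equal to the rank: 3.

3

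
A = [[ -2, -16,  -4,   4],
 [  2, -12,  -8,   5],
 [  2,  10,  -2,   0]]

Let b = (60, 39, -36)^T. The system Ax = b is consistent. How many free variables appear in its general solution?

Row reduce the augmented matrix [A | b].
R2 ← R2 + R1: [0, -28, -12, 9, 99]
R3 ← R3 + R1: [0, -6, -6, 4, 24]
R3 ← R3 − (3/14)·R2: [0, 0, -24/7, 29/14, 39/14]
The echelon form has 3 nonzero rows, and every pivot lies in the first 4 columns, so rank(A) = rank([A|b]) = 3.
The system is consistent.
Free variables = (unknowns) − (rank) = 4 − 3 = 1.

1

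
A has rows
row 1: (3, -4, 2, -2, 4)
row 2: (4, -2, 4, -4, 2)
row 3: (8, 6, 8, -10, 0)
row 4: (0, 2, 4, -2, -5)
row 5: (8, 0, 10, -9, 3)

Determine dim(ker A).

1

Row reduce to echelon form.
R2 ← R2 − (4/3)·R1: [0, 10/3, 4/3, -4/3, -10/3]
R3 ← R3 − (8/3)·R1: [0, 50/3, 8/3, -14/3, -32/3]
R5 ← R5 − (8/3)·R1: [0, 32/3, 14/3, -11/3, -23/3]
R3 ← R3 − (5)·R2: [0, 0, -4, 2, 6]
R4 ← R4 − (3/5)·R2: [0, 0, 16/5, -6/5, -3]
R5 ← R5 − (16/5)·R2: [0, 0, 2/5, 3/5, 3]
R4 ← R4 + (4/5)·R3: [0, 0, 0, 2/5, 9/5]
R5 ← R5 + (1/10)·R3: [0, 0, 0, 4/5, 18/5]
R5 ← R5 − (2)·R4: [0, 0, 0, 0, 0]
4 nonzero rows, so rank(A) = 4.
A has 5 columns; by rank–nullity, nullity = 5 − 4 = 1.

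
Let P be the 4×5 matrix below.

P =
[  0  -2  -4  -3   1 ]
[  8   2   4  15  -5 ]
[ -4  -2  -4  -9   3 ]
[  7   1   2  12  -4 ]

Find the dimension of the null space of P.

3

Row reduce to echelon form.
Swap R1 ↔ R2
R3 ← R3 + (1/2)·R1: [0, -1, -2, -3/2, 1/2]
R4 ← R4 − (7/8)·R1: [0, -3/4, -3/2, -9/8, 3/8]
R3 ← R3 − (1/2)·R2: [0, 0, 0, 0, 0]
R4 ← R4 − (3/8)·R2: [0, 0, 0, 0, 0]
2 nonzero rows, so rank(P) = 2.
P has 5 columns; by rank–nullity, nullity = 5 − 2 = 3.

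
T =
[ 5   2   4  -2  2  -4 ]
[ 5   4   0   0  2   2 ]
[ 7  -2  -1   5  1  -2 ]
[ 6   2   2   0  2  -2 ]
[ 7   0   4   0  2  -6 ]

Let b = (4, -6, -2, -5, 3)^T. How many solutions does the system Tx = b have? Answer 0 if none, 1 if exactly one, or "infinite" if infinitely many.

Row reduce the augmented matrix [T | b].
R2 ← R2 − R1: [0, 2, -4, 2, 0, 6, -10]
R3 ← R3 − (7/5)·R1: [0, -24/5, -33/5, 39/5, -9/5, 18/5, -38/5]
R4 ← R4 − (6/5)·R1: [0, -2/5, -14/5, 12/5, -2/5, 14/5, -49/5]
R5 ← R5 − (7/5)·R1: [0, -14/5, -8/5, 14/5, -4/5, -2/5, -13/5]
R3 ← R3 + (12/5)·R2: [0, 0, -81/5, 63/5, -9/5, 18, -158/5]
R4 ← R4 + (1/5)·R2: [0, 0, -18/5, 14/5, -2/5, 4, -59/5]
R5 ← R5 + (7/5)·R2: [0, 0, -36/5, 28/5, -4/5, 8, -83/5]
R4 ← R4 − (2/9)·R3: [0, 0, 0, 0, 0, 0, -43/9]
R5 ← R5 − (4/9)·R3: [0, 0, 0, 0, 0, 0, -23/9]
R5 ← R5 − (23/43)·R4: [0, 0, 0, 0, 0, 0, 0]
The echelon form has 4 nonzero rows; the last pivot sits in the augmented column, so rank(T) = 3 but rank([T|b]) = 4.
Since the ranks differ, the system is inconsistent.
It has no solutions.

0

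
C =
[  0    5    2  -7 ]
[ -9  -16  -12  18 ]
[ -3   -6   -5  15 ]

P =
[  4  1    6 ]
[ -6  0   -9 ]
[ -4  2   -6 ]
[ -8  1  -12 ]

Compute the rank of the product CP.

2

First compute CP:
[[ 18,  -3,  27],
 [-36, -15, -54],
 [-76,   2, -114]]
Now row reduce the product.
R2 ← R2 + (2)·R1: [0, -21, 0]
R3 ← R3 + (38/9)·R1: [0, -32/3, 0]
R3 ← R3 − (32/63)·R2: [0, 0, 0]
2 nonzero rows, so rank(CP) = 2.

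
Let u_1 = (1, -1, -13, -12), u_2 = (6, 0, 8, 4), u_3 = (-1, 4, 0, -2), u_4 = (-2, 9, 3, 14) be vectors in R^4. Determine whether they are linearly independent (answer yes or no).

Form the matrix with these vectors as rows and row reduce.
R2 ← R2 − (6)·R1: [0, 6, 86, 76]
R3 ← R3 + R1: [0, 3, -13, -14]
R4 ← R4 + (2)·R1: [0, 7, -23, -10]
R3 ← R3 − (1/2)·R2: [0, 0, -56, -52]
R4 ← R4 − (7/6)·R2: [0, 0, -370/3, -296/3]
R4 ← R4 − (185/84)·R3: [0, 0, 0, 111/7]
4 nonzero rows, so the 4 vectors span a space of dimension 4.
Since 4 = 4, the vectors are linearly independent.

yes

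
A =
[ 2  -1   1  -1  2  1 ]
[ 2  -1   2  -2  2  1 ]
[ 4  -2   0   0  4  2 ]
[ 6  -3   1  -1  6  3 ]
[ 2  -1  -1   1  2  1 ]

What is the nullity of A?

4

Row reduce to echelon form.
R2 ← R2 − R1: [0, 0, 1, -1, 0, 0]
R3 ← R3 − (2)·R1: [0, 0, -2, 2, 0, 0]
R4 ← R4 − (3)·R1: [0, 0, -2, 2, 0, 0]
R5 ← R5 − R1: [0, 0, -2, 2, 0, 0]
R3 ← R3 + (2)·R2: [0, 0, 0, 0, 0, 0]
R4 ← R4 + (2)·R2: [0, 0, 0, 0, 0, 0]
R5 ← R5 + (2)·R2: [0, 0, 0, 0, 0, 0]
2 nonzero rows, so rank(A) = 2.
A has 6 columns; by rank–nullity, nullity = 6 − 2 = 4.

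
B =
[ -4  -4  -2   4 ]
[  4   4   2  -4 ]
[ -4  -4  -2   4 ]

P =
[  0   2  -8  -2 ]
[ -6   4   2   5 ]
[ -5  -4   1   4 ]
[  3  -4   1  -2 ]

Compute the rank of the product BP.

1

First compute BP:
[[ 46, -32,  26, -28],
 [-46,  32, -26,  28],
 [ 46, -32,  26, -28]]
Now row reduce the product.
R2 ← R2 + R1: [0, 0, 0, 0]
R3 ← R3 − R1: [0, 0, 0, 0]
1 nonzero row, so rank(BP) = 1.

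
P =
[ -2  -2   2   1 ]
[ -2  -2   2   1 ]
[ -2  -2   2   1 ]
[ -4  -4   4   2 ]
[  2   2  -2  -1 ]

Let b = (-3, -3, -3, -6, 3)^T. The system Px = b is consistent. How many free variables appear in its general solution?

3

Row reduce the augmented matrix [P | b].
R2 ← R2 − R1: [0, 0, 0, 0, 0]
R3 ← R3 − R1: [0, 0, 0, 0, 0]
R4 ← R4 − (2)·R1: [0, 0, 0, 0, 0]
R5 ← R5 + R1: [0, 0, 0, 0, 0]
The echelon form has 1 nonzero rows, and every pivot lies in the first 4 columns, so rank(P) = rank([P|b]) = 1.
The system is consistent.
Free variables = (unknowns) − (rank) = 4 − 1 = 3.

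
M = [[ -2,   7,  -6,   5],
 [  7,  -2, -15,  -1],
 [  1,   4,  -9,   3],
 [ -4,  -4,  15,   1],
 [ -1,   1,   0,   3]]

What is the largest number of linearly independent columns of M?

3

Row reduce to echelon form.
R2 ← R2 + (7/2)·R1: [0, 45/2, -36, 33/2]
R3 ← R3 + (1/2)·R1: [0, 15/2, -12, 11/2]
R4 ← R4 − (2)·R1: [0, -18, 27, -9]
R5 ← R5 − (1/2)·R1: [0, -5/2, 3, 1/2]
R3 ← R3 − (1/3)·R2: [0, 0, 0, 0]
R4 ← R4 + (4/5)·R2: [0, 0, -9/5, 21/5]
R5 ← R5 + (1/9)·R2: [0, 0, -1, 7/3]
Swap R3 ↔ R4
R5 ← R5 − (5/9)·R3: [0, 0, 0, 0]
Echelon form has 3 nonzero rows, so rank(M) = 3.
The rank gives the maximum number of linearly independent columns: 3.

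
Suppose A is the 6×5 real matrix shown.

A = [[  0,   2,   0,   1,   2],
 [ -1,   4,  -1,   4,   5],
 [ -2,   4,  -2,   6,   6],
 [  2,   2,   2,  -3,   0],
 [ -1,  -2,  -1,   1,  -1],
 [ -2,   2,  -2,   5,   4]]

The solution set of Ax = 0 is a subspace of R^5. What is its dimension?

Row reduce to echelon form.
Swap R1 ↔ R2
R3 ← R3 − (2)·R1: [0, -4, 0, -2, -4]
R4 ← R4 + (2)·R1: [0, 10, 0, 5, 10]
R5 ← R5 − R1: [0, -6, 0, -3, -6]
R6 ← R6 − (2)·R1: [0, -6, 0, -3, -6]
R3 ← R3 + (2)·R2: [0, 0, 0, 0, 0]
R4 ← R4 − (5)·R2: [0, 0, 0, 0, 0]
R5 ← R5 + (3)·R2: [0, 0, 0, 0, 0]
R6 ← R6 + (3)·R2: [0, 0, 0, 0, 0]
2 nonzero rows, so rank(A) = 2.
A has 5 columns; by rank–nullity, nullity = 5 − 2 = 3.

3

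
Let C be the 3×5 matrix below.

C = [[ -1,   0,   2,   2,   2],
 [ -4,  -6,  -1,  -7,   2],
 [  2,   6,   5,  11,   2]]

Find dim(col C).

2

Row reduce to echelon form.
R2 ← R2 − (4)·R1: [0, -6, -9, -15, -6]
R3 ← R3 + (2)·R1: [0, 6, 9, 15, 6]
R3 ← R3 + R2: [0, 0, 0, 0, 0]
Echelon form has 2 nonzero rows, so rank(C) = 2.
The column space has dimension equal to the rank: 2.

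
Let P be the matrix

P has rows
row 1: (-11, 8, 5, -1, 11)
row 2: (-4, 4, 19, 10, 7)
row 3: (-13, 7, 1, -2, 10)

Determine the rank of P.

Row reduce to echelon form.
R2 ← R2 − (4/11)·R1: [0, 12/11, 189/11, 114/11, 3]
R3 ← R3 − (13/11)·R1: [0, -27/11, -54/11, -9/11, -3]
R3 ← R3 + (9/4)·R2: [0, 0, 135/4, 45/2, 15/4]
Echelon form has 3 nonzero rows, so rank(P) = 3.

3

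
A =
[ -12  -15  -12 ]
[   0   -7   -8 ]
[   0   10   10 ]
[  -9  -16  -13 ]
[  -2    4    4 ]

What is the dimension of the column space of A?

3

Row reduce to echelon form.
R4 ← R4 − (3/4)·R1: [0, -19/4, -4]
R5 ← R5 − (1/6)·R1: [0, 13/2, 6]
R3 ← R3 + (10/7)·R2: [0, 0, -10/7]
R4 ← R4 − (19/28)·R2: [0, 0, 10/7]
R5 ← R5 + (13/14)·R2: [0, 0, -10/7]
R4 ← R4 + R3: [0, 0, 0]
R5 ← R5 − R3: [0, 0, 0]
Echelon form has 3 nonzero rows, so rank(A) = 3.
The column space has dimension equal to the rank: 3.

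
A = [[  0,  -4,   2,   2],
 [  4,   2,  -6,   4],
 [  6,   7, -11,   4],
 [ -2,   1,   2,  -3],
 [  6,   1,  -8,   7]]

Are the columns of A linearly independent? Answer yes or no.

no

Row reduce A to echelon form.
Swap R1 ↔ R2
R3 ← R3 − (3/2)·R1: [0, 4, -2, -2]
R4 ← R4 + (1/2)·R1: [0, 2, -1, -1]
R5 ← R5 − (3/2)·R1: [0, -2, 1, 1]
R3 ← R3 + R2: [0, 0, 0, 0]
R4 ← R4 + (1/2)·R2: [0, 0, 0, 0]
R5 ← R5 − (1/2)·R2: [0, 0, 0, 0]
2 pivots among 4 columns.
Only 2 < 4 pivot columns, so the columns are linearly dependent.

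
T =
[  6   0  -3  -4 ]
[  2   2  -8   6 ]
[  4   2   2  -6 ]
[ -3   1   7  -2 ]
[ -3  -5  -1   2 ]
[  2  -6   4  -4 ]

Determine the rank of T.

4

Row reduce to echelon form.
R2 ← R2 − (1/3)·R1: [0, 2, -7, 22/3]
R3 ← R3 − (2/3)·R1: [0, 2, 4, -10/3]
R4 ← R4 + (1/2)·R1: [0, 1, 11/2, -4]
R5 ← R5 + (1/2)·R1: [0, -5, -5/2, 0]
R6 ← R6 − (1/3)·R1: [0, -6, 5, -8/3]
R3 ← R3 − R2: [0, 0, 11, -32/3]
R4 ← R4 − (1/2)·R2: [0, 0, 9, -23/3]
R5 ← R5 + (5/2)·R2: [0, 0, -20, 55/3]
R6 ← R6 + (3)·R2: [0, 0, -16, 58/3]
R4 ← R4 − (9/11)·R3: [0, 0, 0, 35/33]
R5 ← R5 + (20/11)·R3: [0, 0, 0, -35/33]
R6 ← R6 + (16/11)·R3: [0, 0, 0, 42/11]
R5 ← R5 + R4: [0, 0, 0, 0]
R6 ← R6 − (18/5)·R4: [0, 0, 0, 0]
Echelon form has 4 nonzero rows, so rank(T) = 4.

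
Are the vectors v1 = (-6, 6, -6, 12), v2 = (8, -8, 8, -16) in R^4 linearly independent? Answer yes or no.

no

Form the matrix with these vectors as rows and row reduce.
R2 ← R2 + (4/3)·R1: [0, 0, 0, 0]
1 nonzero row, so the 2 vectors span a space of dimension 1.
Since 1 < 2, the vectors are linearly dependent.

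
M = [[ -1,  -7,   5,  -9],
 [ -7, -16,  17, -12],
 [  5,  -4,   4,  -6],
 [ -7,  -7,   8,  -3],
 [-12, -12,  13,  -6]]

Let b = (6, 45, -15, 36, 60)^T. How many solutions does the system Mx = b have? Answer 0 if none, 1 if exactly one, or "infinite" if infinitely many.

Row reduce the augmented matrix [M | b].
R2 ← R2 − (7)·R1: [0, 33, -18, 51, 3]
R3 ← R3 + (5)·R1: [0, -39, 29, -51, 15]
R4 ← R4 − (7)·R1: [0, 42, -27, 60, -6]
R5 ← R5 − (12)·R1: [0, 72, -47, 102, -12]
R3 ← R3 + (13/11)·R2: [0, 0, 85/11, 102/11, 204/11]
R4 ← R4 − (14/11)·R2: [0, 0, -45/11, -54/11, -108/11]
R5 ← R5 − (24/11)·R2: [0, 0, -85/11, -102/11, -204/11]
R4 ← R4 + (9/17)·R3: [0, 0, 0, 0, 0]
R5 ← R5 + R3: [0, 0, 0, 0, 0]
The echelon form has 3 nonzero rows, and every pivot lies in the first 4 columns, so rank(M) = rank([M|b]) = 3.
The system is consistent.
rank = 3 < 4 unknowns, so there are infinitely many solutions.

infinite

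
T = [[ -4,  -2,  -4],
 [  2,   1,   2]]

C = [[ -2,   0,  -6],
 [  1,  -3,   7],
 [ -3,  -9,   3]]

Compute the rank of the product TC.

First compute TC:
[[ 18,  42,  -2],
 [ -9, -21,   1]]
Now row reduce the product.
R2 ← R2 + (1/2)·R1: [0, 0, 0]
1 nonzero row, so rank(TC) = 1.

1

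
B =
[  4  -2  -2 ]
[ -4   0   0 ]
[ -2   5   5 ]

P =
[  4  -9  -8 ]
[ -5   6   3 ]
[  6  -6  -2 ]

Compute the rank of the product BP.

First compute BP:
[[ 14, -36, -34],
 [-16,  36,  32],
 [ -3,  18,  21]]
Now row reduce the product.
R2 ← R2 + (8/7)·R1: [0, -36/7, -48/7]
R3 ← R3 + (3/14)·R1: [0, 72/7, 96/7]
R3 ← R3 + (2)·R2: [0, 0, 0]
2 nonzero rows, so rank(BP) = 2.

2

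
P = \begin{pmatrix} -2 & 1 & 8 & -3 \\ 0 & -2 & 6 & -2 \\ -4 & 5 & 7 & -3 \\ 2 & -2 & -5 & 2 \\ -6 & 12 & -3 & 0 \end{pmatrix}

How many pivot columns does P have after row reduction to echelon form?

2

Row reduce to echelon form.
R3 ← R3 − (2)·R1: [0, 3, -9, 3]
R4 ← R4 + R1: [0, -1, 3, -1]
R5 ← R5 − (3)·R1: [0, 9, -27, 9]
R3 ← R3 + (3/2)·R2: [0, 0, 0, 0]
R4 ← R4 − (1/2)·R2: [0, 0, 0, 0]
R5 ← R5 + (9/2)·R2: [0, 0, 0, 0]
Echelon form has 2 nonzero rows, so rank(P) = 2.
Each nonzero row contributes one pivot column: 2 pivot columns.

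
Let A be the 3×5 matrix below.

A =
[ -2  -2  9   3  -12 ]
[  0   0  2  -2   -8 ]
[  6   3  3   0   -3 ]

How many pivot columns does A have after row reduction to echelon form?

3

Row reduce to echelon form.
R3 ← R3 + (3)·R1: [0, -3, 30, 9, -39]
Swap R2 ↔ R3
Echelon form has 3 nonzero rows, so rank(A) = 3.
Each nonzero row contributes one pivot column: 3 pivot columns.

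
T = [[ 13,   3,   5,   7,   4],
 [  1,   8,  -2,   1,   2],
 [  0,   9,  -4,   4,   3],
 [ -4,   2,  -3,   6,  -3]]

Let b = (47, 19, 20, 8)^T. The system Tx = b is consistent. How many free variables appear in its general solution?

Row reduce the augmented matrix [T | b].
R2 ← R2 − (1/13)·R1: [0, 101/13, -31/13, 6/13, 22/13, 200/13]
R4 ← R4 + (4/13)·R1: [0, 38/13, -19/13, 106/13, -23/13, 292/13]
R3 ← R3 − (117/101)·R2: [0, 0, -125/101, 350/101, 105/101, 220/101]
R4 ← R4 − (38/101)·R2: [0, 0, -57/101, 806/101, -243/101, 1684/101]
R4 ← R4 − (57/125)·R3: [0, 0, 0, 32/5, -72/25, 392/25]
The echelon form has 4 nonzero rows, and every pivot lies in the first 5 columns, so rank(T) = rank([T|b]) = 4.
The system is consistent.
Free variables = (unknowns) − (rank) = 5 − 4 = 1.

1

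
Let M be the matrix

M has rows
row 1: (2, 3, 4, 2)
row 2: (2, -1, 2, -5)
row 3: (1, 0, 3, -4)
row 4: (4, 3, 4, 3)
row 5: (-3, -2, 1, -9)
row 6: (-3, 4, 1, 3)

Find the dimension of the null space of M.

0

Row reduce to echelon form.
R2 ← R2 − R1: [0, -4, -2, -7]
R3 ← R3 − (1/2)·R1: [0, -3/2, 1, -5]
R4 ← R4 − (2)·R1: [0, -3, -4, -1]
R5 ← R5 + (3/2)·R1: [0, 5/2, 7, -6]
R6 ← R6 + (3/2)·R1: [0, 17/2, 7, 6]
R3 ← R3 − (3/8)·R2: [0, 0, 7/4, -19/8]
R4 ← R4 − (3/4)·R2: [0, 0, -5/2, 17/4]
R5 ← R5 + (5/8)·R2: [0, 0, 23/4, -83/8]
R6 ← R6 + (17/8)·R2: [0, 0, 11/4, -71/8]
R4 ← R4 + (10/7)·R3: [0, 0, 0, 6/7]
R5 ← R5 − (23/7)·R3: [0, 0, 0, -18/7]
R6 ← R6 − (11/7)·R3: [0, 0, 0, -36/7]
R5 ← R5 + (3)·R4: [0, 0, 0, 0]
R6 ← R6 + (6)·R4: [0, 0, 0, 0]
4 nonzero rows, so rank(M) = 4.
M has 4 columns; by rank–nullity, nullity = 4 − 4 = 0.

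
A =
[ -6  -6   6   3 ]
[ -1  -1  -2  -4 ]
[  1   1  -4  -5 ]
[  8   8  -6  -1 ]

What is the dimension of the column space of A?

2

Row reduce to echelon form.
R2 ← R2 − (1/6)·R1: [0, 0, -3, -9/2]
R3 ← R3 + (1/6)·R1: [0, 0, -3, -9/2]
R4 ← R4 + (4/3)·R1: [0, 0, 2, 3]
R3 ← R3 − R2: [0, 0, 0, 0]
R4 ← R4 + (2/3)·R2: [0, 0, 0, 0]
Echelon form has 2 nonzero rows, so rank(A) = 2.
The column space has dimension equal to the rank: 2.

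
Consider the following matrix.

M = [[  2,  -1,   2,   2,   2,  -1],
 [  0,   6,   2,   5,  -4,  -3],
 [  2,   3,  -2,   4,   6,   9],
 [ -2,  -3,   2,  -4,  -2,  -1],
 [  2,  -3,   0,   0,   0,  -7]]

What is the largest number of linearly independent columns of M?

4

Row reduce to echelon form.
R3 ← R3 − R1: [0, 4, -4, 2, 4, 10]
R4 ← R4 + R1: [0, -4, 4, -2, 0, -2]
R5 ← R5 − R1: [0, -2, -2, -2, -2, -6]
R3 ← R3 − (2/3)·R2: [0, 0, -16/3, -4/3, 20/3, 12]
R4 ← R4 + (2/3)·R2: [0, 0, 16/3, 4/3, -8/3, -4]
R5 ← R5 + (1/3)·R2: [0, 0, -4/3, -1/3, -10/3, -7]
R4 ← R4 + R3: [0, 0, 0, 0, 4, 8]
R5 ← R5 − (1/4)·R3: [0, 0, 0, 0, -5, -10]
R5 ← R5 + (5/4)·R4: [0, 0, 0, 0, 0, 0]
Echelon form has 4 nonzero rows, so rank(M) = 4.
The rank gives the maximum number of linearly independent columns: 4.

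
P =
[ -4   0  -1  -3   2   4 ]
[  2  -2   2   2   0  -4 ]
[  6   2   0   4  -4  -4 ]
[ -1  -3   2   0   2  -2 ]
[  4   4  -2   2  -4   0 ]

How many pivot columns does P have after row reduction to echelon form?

Row reduce to echelon form.
R2 ← R2 + (1/2)·R1: [0, -2, 3/2, 1/2, 1, -2]
R3 ← R3 + (3/2)·R1: [0, 2, -3/2, -1/2, -1, 2]
R4 ← R4 − (1/4)·R1: [0, -3, 9/4, 3/4, 3/2, -3]
R5 ← R5 + R1: [0, 4, -3, -1, -2, 4]
R3 ← R3 + R2: [0, 0, 0, 0, 0, 0]
R4 ← R4 − (3/2)·R2: [0, 0, 0, 0, 0, 0]
R5 ← R5 + (2)·R2: [0, 0, 0, 0, 0, 0]
Echelon form has 2 nonzero rows, so rank(P) = 2.
Each nonzero row contributes one pivot column: 2 pivot columns.

2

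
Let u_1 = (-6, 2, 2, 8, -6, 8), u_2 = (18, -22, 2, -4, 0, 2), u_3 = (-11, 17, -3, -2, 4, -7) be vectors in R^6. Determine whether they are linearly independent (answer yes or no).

no

Form the matrix with these vectors as rows and row reduce.
R2 ← R2 + (3)·R1: [0, -16, 8, 20, -18, 26]
R3 ← R3 − (11/6)·R1: [0, 40/3, -20/3, -50/3, 15, -65/3]
R3 ← R3 + (5/6)·R2: [0, 0, 0, 0, 0, 0]
2 nonzero rows, so the 3 vectors span a space of dimension 2.
Since 2 < 3, the vectors are linearly dependent.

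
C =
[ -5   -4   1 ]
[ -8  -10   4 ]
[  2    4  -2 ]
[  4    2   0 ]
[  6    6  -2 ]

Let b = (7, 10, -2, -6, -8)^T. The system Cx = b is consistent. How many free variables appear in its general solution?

Row reduce the augmented matrix [C | b].
R2 ← R2 − (8/5)·R1: [0, -18/5, 12/5, -6/5]
R3 ← R3 + (2/5)·R1: [0, 12/5, -8/5, 4/5]
R4 ← R4 + (4/5)·R1: [0, -6/5, 4/5, -2/5]
R5 ← R5 + (6/5)·R1: [0, 6/5, -4/5, 2/5]
R3 ← R3 + (2/3)·R2: [0, 0, 0, 0]
R4 ← R4 − (1/3)·R2: [0, 0, 0, 0]
R5 ← R5 + (1/3)·R2: [0, 0, 0, 0]
The echelon form has 2 nonzero rows, and every pivot lies in the first 3 columns, so rank(C) = rank([C|b]) = 2.
The system is consistent.
Free variables = (unknowns) − (rank) = 3 − 2 = 1.

1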